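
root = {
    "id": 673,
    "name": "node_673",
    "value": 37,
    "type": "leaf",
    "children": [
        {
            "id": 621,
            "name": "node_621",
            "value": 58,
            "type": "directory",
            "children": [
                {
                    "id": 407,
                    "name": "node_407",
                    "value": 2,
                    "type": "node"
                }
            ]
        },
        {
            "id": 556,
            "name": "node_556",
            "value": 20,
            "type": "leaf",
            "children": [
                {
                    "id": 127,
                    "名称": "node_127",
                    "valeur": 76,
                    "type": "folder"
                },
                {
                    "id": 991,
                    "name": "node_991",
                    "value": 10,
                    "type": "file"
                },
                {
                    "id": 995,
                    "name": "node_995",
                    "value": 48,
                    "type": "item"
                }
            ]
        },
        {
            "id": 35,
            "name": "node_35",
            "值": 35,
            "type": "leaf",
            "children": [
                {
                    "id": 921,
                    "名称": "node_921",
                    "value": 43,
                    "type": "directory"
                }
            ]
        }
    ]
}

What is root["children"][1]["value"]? 20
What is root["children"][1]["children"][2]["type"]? "item"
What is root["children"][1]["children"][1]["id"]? 991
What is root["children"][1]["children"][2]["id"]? 995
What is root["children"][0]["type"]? "directory"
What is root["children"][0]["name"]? "node_621"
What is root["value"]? 37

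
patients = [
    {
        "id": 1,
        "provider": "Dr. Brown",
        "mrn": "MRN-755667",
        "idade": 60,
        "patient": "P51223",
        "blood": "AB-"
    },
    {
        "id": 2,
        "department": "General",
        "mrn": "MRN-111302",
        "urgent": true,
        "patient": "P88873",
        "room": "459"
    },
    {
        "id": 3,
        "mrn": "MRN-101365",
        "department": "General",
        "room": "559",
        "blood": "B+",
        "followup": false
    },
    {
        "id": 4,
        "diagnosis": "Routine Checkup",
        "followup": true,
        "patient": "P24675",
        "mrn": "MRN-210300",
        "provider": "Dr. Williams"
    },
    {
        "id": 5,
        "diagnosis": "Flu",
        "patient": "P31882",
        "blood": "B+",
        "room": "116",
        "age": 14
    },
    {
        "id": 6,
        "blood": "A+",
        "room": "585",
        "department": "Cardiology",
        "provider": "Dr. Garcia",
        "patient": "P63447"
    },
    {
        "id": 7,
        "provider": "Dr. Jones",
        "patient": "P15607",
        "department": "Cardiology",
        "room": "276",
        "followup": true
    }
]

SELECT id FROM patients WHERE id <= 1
[1]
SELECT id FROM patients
[1, 2, 3, 4, 5, 6, 7]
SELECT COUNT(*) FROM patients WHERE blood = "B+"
2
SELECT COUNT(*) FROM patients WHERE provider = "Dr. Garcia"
1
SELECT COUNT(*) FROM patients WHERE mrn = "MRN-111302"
1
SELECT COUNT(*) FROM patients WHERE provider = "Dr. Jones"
1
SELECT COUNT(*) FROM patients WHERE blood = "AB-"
1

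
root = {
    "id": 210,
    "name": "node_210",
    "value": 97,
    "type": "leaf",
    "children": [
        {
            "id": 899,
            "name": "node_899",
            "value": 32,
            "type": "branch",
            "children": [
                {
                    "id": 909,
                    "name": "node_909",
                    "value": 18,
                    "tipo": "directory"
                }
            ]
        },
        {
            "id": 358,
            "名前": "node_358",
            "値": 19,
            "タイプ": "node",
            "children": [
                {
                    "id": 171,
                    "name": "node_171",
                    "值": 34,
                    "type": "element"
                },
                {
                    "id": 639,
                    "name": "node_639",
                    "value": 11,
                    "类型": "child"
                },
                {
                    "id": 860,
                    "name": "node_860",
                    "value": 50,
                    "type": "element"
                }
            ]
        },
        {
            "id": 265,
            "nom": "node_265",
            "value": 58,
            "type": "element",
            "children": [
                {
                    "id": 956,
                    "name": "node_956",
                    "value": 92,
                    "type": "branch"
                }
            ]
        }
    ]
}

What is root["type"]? "leaf"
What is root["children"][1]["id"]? 358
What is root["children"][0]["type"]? "branch"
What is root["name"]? "node_210"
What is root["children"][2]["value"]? 58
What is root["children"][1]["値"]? 19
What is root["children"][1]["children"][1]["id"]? 639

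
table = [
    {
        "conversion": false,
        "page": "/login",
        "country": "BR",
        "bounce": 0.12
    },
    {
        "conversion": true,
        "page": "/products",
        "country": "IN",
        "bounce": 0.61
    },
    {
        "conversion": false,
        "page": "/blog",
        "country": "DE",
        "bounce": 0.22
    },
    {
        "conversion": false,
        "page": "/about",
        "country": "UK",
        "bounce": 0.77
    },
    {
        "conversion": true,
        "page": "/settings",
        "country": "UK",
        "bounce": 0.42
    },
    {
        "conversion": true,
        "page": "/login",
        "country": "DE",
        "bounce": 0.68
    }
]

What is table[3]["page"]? "/about"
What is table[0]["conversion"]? False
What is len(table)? 6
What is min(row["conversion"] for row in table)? False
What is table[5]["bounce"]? 0.68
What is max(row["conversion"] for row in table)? True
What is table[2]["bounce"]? 0.22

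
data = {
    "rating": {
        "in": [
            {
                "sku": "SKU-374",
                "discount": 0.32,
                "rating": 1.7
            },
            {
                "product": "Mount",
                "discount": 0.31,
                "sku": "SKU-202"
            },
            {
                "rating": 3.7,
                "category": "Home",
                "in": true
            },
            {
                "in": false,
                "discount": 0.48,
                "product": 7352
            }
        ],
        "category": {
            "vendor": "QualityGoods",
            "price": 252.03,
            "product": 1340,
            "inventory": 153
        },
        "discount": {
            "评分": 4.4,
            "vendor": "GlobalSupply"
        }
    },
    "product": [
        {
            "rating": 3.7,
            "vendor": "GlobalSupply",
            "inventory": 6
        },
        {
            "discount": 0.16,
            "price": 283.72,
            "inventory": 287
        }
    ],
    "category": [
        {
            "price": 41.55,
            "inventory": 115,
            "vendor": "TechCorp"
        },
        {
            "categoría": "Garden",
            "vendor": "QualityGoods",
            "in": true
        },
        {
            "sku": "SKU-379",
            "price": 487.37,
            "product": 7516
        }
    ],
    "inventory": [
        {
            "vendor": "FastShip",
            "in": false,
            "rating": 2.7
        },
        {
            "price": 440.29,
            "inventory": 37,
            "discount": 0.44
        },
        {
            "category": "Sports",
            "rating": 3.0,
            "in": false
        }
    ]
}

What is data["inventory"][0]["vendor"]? "FastShip"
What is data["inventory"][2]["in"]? False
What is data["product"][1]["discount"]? 0.16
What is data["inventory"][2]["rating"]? 3.0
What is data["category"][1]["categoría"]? "Garden"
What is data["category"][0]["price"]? 41.55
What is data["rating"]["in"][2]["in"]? True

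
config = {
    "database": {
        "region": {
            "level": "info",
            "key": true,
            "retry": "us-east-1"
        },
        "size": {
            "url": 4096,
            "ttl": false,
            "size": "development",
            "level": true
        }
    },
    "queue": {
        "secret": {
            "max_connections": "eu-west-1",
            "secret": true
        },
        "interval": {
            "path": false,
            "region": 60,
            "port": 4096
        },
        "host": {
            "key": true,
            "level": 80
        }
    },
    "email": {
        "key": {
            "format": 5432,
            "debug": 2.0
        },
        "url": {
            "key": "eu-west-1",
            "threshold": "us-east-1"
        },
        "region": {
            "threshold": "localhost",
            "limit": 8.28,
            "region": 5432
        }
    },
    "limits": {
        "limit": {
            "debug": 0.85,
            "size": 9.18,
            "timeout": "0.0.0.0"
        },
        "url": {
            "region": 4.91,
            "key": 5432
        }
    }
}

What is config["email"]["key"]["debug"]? 2.0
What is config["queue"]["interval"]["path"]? False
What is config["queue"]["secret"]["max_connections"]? "eu-west-1"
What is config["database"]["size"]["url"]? 4096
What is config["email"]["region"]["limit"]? 8.28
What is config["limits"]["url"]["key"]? 5432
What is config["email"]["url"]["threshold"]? "us-east-1"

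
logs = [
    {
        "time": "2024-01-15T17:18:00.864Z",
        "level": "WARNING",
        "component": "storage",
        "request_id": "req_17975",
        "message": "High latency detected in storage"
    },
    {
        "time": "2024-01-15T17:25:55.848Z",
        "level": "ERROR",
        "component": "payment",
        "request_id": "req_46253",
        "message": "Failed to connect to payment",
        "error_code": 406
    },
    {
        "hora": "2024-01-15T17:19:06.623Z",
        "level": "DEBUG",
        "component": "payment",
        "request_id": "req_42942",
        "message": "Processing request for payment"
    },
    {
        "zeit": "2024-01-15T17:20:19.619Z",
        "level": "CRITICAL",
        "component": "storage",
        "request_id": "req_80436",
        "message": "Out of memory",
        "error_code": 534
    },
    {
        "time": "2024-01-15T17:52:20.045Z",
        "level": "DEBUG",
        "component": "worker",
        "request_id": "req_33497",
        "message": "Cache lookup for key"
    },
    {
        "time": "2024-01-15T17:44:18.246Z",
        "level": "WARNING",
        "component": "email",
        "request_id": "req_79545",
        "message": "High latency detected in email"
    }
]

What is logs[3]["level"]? "CRITICAL"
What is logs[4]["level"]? "DEBUG"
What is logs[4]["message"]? "Cache lookup for key"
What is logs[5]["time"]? "2024-01-15T17:44:18.246Z"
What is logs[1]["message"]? "Failed to connect to payment"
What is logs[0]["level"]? "WARNING"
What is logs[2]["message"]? "Processing request for payment"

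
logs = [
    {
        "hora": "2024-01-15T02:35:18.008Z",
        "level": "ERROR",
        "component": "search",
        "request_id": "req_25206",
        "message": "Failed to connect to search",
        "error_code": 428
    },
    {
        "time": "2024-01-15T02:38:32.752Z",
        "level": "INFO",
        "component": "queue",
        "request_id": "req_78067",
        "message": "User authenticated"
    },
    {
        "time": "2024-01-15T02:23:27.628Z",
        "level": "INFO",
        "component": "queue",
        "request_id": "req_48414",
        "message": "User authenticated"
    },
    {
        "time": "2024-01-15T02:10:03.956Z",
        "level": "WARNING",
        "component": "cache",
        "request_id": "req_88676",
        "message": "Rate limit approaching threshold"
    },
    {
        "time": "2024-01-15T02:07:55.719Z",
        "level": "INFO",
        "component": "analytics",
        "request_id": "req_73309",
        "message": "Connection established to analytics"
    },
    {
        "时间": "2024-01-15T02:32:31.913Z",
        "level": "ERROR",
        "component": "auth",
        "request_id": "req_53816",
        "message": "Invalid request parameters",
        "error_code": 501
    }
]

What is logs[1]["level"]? "INFO"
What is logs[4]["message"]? "Connection established to analytics"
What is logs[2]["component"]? "queue"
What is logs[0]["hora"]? "2024-01-15T02:35:18.008Z"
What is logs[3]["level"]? "WARNING"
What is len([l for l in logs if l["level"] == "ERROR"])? 2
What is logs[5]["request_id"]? "req_53816"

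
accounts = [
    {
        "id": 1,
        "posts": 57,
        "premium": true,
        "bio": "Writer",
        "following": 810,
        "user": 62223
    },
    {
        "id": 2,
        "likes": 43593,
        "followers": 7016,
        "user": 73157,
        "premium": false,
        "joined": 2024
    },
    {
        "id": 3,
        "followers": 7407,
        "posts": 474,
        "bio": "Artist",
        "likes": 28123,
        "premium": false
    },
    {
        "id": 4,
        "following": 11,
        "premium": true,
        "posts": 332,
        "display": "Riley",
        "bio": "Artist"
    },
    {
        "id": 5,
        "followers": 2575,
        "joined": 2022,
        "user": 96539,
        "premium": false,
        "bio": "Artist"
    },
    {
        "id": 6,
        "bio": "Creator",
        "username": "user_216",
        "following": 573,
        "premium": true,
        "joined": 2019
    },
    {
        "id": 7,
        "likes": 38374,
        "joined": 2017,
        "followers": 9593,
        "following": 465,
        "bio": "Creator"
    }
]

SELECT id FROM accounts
[1, 2, 3, 4, 5, 6, 7]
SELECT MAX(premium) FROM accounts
True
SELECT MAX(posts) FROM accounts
474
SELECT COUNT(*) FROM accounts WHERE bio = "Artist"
3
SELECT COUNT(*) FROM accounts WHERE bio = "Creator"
2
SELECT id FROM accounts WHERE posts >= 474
[3]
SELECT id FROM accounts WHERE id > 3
[4, 5, 6, 7]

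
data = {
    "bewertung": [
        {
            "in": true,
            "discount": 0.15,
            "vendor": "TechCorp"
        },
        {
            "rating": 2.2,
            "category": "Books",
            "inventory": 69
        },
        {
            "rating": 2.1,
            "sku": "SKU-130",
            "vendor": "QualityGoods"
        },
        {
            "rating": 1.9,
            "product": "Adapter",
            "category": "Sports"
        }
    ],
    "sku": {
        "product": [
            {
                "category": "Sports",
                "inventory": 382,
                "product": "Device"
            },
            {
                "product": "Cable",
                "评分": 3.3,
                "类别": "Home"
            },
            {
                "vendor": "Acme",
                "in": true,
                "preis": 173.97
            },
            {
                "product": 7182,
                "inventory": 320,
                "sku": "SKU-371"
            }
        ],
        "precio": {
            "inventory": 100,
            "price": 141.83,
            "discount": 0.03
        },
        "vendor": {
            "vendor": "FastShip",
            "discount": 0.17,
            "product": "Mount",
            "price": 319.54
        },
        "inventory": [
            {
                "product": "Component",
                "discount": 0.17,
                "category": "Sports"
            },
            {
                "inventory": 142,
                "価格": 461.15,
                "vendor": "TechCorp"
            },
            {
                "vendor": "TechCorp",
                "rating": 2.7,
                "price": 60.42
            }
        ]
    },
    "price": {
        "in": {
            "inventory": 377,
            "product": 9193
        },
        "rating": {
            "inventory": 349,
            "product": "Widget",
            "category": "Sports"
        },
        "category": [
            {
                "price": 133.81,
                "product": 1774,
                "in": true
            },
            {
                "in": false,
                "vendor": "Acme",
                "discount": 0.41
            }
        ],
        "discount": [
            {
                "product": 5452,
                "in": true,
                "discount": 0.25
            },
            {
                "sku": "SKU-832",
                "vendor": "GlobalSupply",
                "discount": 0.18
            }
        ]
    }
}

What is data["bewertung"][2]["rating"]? 2.1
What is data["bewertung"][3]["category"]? "Sports"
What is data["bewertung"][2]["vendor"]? "QualityGoods"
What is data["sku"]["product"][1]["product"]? "Cable"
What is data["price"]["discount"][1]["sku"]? "SKU-832"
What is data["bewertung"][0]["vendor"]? "TechCorp"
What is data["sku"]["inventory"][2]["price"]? 60.42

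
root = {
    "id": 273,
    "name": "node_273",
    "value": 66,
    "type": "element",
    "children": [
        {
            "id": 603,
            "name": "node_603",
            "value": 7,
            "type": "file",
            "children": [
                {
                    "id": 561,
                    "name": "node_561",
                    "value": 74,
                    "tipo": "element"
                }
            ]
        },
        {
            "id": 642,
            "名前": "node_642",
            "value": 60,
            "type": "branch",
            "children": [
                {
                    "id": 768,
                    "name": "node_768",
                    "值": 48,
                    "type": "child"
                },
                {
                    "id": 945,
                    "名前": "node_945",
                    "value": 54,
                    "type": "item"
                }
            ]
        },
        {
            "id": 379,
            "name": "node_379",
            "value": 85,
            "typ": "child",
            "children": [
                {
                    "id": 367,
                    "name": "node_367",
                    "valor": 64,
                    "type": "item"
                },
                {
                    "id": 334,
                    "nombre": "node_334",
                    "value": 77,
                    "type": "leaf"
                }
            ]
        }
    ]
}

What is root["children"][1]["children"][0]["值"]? 48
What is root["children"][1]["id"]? 642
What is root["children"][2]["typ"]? "child"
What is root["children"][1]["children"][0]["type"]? "child"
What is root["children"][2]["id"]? 379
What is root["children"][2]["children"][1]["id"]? 334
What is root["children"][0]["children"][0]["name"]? "node_561"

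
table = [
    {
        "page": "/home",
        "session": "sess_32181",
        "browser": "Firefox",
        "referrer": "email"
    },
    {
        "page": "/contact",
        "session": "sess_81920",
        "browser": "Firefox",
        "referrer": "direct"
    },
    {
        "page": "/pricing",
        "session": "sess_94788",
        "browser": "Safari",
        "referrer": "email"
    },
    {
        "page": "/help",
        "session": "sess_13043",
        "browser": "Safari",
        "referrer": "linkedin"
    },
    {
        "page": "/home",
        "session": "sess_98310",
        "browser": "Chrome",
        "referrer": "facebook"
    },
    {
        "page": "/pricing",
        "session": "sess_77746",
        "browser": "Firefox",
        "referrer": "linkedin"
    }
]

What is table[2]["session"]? "sess_94788"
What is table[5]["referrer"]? "linkedin"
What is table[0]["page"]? "/home"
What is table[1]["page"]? "/contact"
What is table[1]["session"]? "sess_81920"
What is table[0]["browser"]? "Firefox"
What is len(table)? 6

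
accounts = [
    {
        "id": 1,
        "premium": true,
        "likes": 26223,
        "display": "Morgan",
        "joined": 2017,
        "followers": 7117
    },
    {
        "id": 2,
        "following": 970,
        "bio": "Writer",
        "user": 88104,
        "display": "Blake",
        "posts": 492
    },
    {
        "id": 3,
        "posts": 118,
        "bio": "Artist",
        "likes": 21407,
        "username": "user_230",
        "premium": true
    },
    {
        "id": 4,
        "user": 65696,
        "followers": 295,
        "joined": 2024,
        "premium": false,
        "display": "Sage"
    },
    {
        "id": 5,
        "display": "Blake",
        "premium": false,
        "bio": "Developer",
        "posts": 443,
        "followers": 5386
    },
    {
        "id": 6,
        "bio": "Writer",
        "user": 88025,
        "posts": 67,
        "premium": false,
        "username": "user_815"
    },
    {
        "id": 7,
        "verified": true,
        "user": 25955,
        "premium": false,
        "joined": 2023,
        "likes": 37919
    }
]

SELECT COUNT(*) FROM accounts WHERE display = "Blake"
2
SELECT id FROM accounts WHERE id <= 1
[1]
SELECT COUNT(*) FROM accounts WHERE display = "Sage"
1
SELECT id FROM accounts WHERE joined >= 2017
[1, 4, 7]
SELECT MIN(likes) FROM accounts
21407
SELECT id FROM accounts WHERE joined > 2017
[4, 7]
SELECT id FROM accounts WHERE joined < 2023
[1]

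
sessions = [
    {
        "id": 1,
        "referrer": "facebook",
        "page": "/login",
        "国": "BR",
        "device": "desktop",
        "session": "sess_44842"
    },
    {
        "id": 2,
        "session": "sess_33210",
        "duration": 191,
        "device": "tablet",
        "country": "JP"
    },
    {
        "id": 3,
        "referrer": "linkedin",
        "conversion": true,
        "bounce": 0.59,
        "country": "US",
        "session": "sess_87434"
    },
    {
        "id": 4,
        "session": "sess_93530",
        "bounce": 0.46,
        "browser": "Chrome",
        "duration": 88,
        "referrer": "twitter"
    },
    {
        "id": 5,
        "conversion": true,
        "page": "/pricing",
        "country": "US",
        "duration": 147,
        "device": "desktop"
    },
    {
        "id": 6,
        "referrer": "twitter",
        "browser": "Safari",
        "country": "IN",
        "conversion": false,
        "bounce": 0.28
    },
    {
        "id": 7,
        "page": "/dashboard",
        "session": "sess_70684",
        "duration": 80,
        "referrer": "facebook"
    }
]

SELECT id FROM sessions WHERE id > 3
[4, 5, 6, 7]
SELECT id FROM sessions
[1, 2, 3, 4, 5, 6, 7]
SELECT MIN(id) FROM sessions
1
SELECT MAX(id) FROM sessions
7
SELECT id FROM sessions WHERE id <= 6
[1, 2, 3, 4, 5, 6]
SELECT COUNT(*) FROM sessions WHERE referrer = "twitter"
2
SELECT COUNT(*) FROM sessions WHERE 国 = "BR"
1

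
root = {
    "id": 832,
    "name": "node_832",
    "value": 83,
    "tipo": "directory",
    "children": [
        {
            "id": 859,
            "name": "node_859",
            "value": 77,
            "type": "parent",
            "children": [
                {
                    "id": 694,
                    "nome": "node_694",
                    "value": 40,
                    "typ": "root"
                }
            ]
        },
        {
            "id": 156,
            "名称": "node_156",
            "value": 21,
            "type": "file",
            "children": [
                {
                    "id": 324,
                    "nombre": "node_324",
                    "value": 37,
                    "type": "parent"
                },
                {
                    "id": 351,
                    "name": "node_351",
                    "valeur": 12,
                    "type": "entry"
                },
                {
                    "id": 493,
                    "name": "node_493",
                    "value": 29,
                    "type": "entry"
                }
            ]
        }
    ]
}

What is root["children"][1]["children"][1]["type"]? "entry"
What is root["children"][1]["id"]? 156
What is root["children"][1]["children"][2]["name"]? "node_493"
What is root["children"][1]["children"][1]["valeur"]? 12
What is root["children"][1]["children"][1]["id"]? 351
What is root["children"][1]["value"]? 21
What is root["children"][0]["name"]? "node_859"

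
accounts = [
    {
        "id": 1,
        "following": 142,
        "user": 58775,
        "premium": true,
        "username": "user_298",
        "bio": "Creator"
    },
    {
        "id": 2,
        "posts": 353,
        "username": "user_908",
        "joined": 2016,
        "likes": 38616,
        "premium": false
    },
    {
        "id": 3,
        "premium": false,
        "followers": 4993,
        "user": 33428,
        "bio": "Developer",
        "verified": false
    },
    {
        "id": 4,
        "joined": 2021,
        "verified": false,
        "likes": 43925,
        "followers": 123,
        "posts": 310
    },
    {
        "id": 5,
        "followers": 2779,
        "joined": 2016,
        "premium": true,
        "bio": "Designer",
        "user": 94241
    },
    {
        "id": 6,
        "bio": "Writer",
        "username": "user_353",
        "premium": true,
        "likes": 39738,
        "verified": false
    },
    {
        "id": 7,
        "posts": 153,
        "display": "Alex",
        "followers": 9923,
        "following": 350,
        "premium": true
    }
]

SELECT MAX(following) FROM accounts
350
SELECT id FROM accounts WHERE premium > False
[1, 5, 6, 7]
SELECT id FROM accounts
[1, 2, 3, 4, 5, 6, 7]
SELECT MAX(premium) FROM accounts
True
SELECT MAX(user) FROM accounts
94241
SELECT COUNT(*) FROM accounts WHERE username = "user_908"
1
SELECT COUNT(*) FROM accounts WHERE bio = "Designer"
1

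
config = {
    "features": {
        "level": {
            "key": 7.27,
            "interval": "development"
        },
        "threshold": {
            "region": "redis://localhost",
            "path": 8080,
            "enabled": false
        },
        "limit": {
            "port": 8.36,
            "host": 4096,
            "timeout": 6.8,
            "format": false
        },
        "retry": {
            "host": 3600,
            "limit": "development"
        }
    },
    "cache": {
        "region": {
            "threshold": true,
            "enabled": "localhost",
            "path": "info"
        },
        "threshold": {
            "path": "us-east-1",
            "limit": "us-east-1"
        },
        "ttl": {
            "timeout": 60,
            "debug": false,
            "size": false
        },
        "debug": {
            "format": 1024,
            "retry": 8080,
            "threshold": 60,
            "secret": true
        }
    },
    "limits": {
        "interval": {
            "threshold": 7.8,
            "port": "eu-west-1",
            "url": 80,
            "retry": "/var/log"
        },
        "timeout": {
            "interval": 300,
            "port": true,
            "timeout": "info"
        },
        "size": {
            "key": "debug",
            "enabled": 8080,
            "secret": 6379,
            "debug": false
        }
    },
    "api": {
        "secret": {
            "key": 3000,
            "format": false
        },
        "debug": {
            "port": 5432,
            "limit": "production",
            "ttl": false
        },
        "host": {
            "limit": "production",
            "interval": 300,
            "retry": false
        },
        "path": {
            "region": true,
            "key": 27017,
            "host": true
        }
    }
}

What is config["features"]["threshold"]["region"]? "redis://localhost"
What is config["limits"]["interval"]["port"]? "eu-west-1"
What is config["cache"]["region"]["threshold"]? True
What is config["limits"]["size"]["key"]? "debug"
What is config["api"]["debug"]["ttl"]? False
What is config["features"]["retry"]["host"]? 3600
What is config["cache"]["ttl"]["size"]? False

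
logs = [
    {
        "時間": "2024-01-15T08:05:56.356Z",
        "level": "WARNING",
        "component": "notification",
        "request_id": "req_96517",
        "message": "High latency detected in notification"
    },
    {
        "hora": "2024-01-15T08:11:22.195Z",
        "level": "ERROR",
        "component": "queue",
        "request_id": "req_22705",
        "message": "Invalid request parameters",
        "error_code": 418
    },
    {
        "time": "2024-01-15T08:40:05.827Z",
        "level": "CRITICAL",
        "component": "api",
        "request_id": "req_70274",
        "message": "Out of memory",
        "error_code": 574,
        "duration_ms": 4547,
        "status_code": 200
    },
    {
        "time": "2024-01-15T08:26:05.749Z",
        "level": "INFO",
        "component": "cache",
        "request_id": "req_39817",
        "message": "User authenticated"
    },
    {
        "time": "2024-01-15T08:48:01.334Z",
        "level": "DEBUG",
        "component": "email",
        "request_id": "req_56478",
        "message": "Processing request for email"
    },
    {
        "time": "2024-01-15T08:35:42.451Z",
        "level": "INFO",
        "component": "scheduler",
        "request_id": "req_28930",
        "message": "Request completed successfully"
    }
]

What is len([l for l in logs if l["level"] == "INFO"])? 2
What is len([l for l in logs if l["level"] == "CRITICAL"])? 1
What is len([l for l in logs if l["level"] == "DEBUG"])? 1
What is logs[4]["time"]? "2024-01-15T08:48:01.334Z"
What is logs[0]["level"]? "WARNING"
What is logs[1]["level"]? "ERROR"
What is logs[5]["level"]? "INFO"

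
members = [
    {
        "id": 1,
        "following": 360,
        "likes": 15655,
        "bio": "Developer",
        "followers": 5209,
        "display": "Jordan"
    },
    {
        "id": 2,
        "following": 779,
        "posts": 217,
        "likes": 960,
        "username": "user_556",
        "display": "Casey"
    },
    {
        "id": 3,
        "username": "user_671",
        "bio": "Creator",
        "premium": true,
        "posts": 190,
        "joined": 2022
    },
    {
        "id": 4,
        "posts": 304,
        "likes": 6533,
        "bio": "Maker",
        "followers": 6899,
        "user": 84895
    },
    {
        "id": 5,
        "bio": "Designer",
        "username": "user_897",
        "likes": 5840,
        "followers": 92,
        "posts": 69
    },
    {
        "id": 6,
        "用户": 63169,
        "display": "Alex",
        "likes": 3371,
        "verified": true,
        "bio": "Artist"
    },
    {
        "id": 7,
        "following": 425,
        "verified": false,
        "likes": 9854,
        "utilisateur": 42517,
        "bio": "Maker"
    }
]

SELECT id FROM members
[1, 2, 3, 4, 5, 6, 7]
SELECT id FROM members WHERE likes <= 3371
[2, 6]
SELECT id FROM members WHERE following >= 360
[1, 2, 7]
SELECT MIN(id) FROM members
1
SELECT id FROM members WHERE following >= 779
[2]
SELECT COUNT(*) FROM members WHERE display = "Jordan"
1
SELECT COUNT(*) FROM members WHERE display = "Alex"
1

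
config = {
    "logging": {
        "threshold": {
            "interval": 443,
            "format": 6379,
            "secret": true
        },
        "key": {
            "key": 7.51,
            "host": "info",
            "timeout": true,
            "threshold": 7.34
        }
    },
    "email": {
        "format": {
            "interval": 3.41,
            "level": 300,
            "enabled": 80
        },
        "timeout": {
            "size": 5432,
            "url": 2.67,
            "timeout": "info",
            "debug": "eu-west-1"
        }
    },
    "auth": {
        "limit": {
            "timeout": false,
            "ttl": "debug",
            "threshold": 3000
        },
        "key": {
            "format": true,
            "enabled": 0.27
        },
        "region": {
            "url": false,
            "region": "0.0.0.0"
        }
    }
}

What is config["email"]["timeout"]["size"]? 5432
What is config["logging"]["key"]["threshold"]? 7.34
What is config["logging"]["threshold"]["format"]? 6379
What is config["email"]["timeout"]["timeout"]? "info"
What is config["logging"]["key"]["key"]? 7.51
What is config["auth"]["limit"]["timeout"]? False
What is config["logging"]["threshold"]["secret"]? True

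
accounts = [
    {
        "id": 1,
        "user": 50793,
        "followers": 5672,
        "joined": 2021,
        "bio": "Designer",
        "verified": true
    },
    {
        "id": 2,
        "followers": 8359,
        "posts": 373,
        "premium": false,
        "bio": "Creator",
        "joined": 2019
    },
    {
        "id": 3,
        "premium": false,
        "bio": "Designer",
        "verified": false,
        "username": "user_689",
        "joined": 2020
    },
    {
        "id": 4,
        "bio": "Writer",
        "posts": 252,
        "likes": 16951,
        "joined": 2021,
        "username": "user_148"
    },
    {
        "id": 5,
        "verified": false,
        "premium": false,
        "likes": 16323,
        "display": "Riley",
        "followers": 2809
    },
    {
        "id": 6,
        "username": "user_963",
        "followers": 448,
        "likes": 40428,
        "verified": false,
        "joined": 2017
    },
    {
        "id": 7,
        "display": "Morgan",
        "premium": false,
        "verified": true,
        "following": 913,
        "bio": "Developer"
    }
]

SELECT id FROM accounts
[1, 2, 3, 4, 5, 6, 7]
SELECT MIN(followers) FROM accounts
448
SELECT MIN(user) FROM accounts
50793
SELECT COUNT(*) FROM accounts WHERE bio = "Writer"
1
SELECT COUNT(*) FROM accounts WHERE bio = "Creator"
1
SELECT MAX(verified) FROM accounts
True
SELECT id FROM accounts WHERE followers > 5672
[2]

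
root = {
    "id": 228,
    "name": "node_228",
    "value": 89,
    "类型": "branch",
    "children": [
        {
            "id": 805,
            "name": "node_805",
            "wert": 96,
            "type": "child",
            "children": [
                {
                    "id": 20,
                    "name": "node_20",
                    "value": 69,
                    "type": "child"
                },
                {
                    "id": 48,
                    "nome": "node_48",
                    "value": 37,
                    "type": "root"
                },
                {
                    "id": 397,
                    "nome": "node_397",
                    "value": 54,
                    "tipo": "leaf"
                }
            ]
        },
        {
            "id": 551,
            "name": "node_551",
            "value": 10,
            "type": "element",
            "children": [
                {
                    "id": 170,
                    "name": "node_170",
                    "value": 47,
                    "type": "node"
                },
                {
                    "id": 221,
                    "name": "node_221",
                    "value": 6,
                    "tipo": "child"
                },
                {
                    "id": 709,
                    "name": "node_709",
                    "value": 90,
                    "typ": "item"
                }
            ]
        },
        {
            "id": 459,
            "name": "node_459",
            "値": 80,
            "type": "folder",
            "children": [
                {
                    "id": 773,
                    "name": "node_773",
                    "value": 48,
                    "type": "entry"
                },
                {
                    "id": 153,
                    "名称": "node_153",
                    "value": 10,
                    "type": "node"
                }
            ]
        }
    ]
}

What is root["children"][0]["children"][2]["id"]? 397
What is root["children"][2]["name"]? "node_459"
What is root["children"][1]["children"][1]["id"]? 221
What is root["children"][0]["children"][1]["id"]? 48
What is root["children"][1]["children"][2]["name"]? "node_709"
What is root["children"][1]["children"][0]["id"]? 170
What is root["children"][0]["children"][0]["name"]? "node_20"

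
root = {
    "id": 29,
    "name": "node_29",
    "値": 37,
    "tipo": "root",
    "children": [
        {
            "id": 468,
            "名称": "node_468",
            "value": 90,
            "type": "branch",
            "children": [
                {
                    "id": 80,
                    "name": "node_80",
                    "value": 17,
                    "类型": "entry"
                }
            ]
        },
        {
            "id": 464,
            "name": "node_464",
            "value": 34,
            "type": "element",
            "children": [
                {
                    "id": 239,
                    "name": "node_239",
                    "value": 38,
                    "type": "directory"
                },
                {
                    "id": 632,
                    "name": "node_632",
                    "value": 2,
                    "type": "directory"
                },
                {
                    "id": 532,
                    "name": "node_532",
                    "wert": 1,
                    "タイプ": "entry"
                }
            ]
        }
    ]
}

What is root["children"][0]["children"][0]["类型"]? "entry"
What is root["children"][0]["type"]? "branch"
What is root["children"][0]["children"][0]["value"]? 17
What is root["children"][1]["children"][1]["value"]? 2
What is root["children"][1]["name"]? "node_464"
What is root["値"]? 37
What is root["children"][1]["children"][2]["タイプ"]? "entry"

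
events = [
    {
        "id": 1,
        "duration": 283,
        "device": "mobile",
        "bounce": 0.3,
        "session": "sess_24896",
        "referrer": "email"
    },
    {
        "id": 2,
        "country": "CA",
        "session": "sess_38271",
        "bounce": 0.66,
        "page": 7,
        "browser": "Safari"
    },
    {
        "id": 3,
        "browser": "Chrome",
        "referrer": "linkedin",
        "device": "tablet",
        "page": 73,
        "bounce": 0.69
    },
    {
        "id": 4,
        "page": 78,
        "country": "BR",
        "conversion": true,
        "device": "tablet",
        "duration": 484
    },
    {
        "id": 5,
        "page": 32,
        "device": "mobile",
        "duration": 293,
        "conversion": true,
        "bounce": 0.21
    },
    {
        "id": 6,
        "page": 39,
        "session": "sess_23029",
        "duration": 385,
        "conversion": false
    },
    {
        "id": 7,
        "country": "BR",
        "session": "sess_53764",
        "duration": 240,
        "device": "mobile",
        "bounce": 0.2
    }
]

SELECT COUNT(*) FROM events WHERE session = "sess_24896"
1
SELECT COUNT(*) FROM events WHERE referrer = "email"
1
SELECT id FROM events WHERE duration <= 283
[1, 7]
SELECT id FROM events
[1, 2, 3, 4, 5, 6, 7]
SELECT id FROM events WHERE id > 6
[7]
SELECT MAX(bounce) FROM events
0.69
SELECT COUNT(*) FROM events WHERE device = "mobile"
3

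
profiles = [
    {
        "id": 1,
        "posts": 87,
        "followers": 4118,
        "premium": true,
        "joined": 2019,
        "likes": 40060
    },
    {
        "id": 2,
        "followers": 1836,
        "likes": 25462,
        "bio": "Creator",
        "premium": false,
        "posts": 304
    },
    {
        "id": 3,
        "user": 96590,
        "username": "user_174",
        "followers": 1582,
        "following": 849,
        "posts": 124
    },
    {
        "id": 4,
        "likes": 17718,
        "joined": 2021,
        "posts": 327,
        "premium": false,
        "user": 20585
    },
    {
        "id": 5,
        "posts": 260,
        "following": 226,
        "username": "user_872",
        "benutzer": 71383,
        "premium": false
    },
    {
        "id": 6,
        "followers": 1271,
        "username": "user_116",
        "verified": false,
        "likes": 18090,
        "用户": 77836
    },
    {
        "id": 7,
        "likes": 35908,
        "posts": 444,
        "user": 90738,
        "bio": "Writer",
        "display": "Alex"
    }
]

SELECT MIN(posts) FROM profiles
87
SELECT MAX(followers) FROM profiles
4118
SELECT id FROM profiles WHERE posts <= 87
[1]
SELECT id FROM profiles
[1, 2, 3, 4, 5, 6, 7]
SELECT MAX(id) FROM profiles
7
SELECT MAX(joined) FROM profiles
2021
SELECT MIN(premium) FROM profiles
False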